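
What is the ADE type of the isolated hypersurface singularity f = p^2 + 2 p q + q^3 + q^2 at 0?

A_2

The Hessian of f at 0 has rank 1. Corank 1: A-series; mu = 2 gives A_2.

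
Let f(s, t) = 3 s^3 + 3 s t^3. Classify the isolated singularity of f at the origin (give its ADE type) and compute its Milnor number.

The Hessian of f at 0 has rank 0. Corank 2; j^3 = 3*s^3 is a perfect cube, so E-series; the 4-jet and mu = 7 give E_7.

Type E7, Milnor number mu = 7.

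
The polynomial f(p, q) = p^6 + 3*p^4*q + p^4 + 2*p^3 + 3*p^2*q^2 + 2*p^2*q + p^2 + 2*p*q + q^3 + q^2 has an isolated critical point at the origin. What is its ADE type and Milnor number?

Type A_{2}, Milnor number mu = 2.

The Hessian of f at 0 has rank 1. Corank 1: A-series; mu = 2 gives A_2.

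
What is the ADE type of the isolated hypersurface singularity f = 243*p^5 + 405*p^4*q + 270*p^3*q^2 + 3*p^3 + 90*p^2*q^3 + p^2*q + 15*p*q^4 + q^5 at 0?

D_6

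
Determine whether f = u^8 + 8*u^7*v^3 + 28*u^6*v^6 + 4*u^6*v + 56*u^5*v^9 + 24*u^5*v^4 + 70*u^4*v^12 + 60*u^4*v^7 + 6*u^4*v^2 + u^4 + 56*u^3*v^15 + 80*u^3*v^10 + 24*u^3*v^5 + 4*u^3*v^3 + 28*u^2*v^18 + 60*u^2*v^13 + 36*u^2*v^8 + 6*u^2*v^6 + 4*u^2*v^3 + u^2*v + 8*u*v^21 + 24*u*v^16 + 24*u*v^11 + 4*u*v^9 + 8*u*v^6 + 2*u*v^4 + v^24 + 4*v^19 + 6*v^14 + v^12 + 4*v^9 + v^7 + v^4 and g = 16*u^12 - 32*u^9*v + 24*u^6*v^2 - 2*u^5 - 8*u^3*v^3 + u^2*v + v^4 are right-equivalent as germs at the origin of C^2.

Yes.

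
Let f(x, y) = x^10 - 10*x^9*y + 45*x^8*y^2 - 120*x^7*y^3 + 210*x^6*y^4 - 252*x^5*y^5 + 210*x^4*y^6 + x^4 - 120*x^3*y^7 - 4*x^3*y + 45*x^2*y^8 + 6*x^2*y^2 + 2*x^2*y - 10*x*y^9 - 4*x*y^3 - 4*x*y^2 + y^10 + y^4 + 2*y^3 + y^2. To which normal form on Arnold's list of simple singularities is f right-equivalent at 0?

The Hessian of f at 0 has rank 1. Corank 1: A-series; mu = 9 gives A_9.

A_{9}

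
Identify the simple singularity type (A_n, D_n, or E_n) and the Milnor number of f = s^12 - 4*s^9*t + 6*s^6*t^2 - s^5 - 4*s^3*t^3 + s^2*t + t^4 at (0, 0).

Type D_5, Milnor number mu = 5.

The Hessian of f at 0 has rank 0. Corank 2; j^3 = s^2*t has shape L^2 M (L != M), so D-series; mu = 5 gives D_5.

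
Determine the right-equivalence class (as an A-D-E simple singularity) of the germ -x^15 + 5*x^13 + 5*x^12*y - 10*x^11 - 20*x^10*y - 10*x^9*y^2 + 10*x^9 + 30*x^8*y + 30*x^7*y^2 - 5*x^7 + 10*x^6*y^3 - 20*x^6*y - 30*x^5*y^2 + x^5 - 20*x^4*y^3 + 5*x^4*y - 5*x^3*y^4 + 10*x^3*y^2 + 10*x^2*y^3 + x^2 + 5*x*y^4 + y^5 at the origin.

A_4

The Hessian of f at 0 has rank 1. Corank 1: A-series; mu = 4 gives A_4.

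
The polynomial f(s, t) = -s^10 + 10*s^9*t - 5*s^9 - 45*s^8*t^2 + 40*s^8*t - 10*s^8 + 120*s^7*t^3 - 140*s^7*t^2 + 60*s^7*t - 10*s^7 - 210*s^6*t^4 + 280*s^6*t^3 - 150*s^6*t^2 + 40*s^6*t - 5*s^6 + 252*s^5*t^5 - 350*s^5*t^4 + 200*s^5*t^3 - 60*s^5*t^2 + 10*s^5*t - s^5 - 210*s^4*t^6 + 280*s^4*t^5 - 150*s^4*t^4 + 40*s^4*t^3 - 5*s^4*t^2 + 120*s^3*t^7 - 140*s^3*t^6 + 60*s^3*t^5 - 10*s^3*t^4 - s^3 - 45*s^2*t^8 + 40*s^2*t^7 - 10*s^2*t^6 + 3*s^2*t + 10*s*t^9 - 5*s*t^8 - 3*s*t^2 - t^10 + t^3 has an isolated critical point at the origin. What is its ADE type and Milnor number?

Type E8, Milnor number mu = 8.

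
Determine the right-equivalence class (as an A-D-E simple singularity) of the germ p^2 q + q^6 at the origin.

D_{7}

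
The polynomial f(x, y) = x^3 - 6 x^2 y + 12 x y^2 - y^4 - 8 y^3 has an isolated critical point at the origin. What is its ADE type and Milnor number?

Type E_{6}, Milnor number mu = 6.

The Hessian of f at 0 has rank 0. Corank 2; j^3 = (x - 2*y)^3 is a perfect cube, so E-series; the 4-jet and mu = 6 give E_6.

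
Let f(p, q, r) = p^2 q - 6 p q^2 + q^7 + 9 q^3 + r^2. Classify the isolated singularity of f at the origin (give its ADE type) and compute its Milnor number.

The Hessian of f at 0 is [[0, 0, 0], [0, 0, 0], [0, 0, 2]] with rank 1, so corank 2. A Groebner basis of the Jacobian ideal J(f) in C{p,q,r} is {p^2/7 + q^6 - 9*q^2/7, p^3 - 27*q^3, p*q - 3*q^2, r}; counting standard monomials gives mu = 8. Corank 2; j^3 = q*(p - 3*q)^2 has shape L^2 M (L != M), so D-series; mu = 8 gives D_8.

Type D_8, Milnor number mu = 8.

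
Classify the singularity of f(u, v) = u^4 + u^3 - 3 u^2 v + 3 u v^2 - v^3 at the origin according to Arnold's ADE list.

E_6

The Hessian of f at 0 has rank 0. Corank 2; j^3 = (u - v)^3 is a perfect cube, so E-series; the 4-jet and mu = 6 give E_6.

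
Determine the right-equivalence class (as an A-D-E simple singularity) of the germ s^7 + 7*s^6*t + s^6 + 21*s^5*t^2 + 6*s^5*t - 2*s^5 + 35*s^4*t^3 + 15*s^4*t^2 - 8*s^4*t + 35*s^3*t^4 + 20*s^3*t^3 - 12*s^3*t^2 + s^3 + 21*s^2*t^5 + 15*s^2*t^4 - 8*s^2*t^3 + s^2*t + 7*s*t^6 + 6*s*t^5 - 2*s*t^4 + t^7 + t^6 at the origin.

D7

The Hessian of f at 0 has rank 0. Corank 2; j^3 = s^2*(s + t) has shape L^2 M (L != M), so D-series; mu = 7 gives D_7.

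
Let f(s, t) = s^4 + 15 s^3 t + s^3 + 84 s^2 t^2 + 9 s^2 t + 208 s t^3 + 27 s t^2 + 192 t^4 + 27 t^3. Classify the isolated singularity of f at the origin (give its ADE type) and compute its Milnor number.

Type E7, Milnor number mu = 7.

The Hessian of f at 0 is [[0, 0], [0, 0]] with rank 0, so corank 2. A Groebner basis of the Jacobian ideal J(f) in C{s,t} is {3*s^2 + 18*s*t + t^4 + t^3 + 27*t^2, s^3 + 63*s^2 + 378*s*t + 48*t^3 + 567*t^2, s^2*t - 13*s^2 - 78*s*t - 40*t^3/3 - 117*t^2, 2*s^2 + s*t^2 + 12*s*t + 11*t^3/3 + 18*t^2}; counting standard monomials gives mu = 7. Corank 2; j^3 = (s + 3*t)^3 is a perfect cube, so E-series; the 4-jet and mu = 7 give E_7.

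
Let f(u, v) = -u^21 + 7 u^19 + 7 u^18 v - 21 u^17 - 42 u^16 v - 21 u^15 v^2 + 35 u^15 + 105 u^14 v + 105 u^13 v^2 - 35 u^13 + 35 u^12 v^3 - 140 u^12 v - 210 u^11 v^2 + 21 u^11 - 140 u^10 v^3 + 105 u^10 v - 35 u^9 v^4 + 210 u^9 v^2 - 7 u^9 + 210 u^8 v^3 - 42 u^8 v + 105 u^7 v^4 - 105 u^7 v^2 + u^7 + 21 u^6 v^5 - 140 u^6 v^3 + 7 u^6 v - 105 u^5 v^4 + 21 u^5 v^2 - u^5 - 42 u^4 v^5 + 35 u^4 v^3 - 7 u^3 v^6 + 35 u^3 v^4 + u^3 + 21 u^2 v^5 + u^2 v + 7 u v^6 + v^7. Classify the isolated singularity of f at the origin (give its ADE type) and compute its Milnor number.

Type D8, Milnor number mu = 8.

The Hessian of f at 0 is [[0, 0], [0, 0]] with rank 0, so corank 2. A Groebner basis of the Jacobian ideal J(f) in C{u,v} is {-u*v/7 + v^6, u*v^2, u^2 + u*v}; counting standard monomials gives mu = 8. Corank 2; j^3 = u^2*(u + v) has shape L^2 M (L != M), so D-series; mu = 8 gives D_8.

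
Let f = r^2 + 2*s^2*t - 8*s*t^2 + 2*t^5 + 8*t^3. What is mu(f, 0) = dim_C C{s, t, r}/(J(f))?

6

The Hessian of f at 0 is [[0, 0, 0], [0, 0, 0], [0, 0, 2]] with rank 1, so corank 2. A Groebner basis of the Jacobian ideal J(f) in C{s,t,r} is {s^2/5 + t^4 - 4*t^2/5, s^3 - 8*t^3, s*t - 2*t^2, r}; counting standard monomials gives mu = 6. Corank 2; j^3 = 2*t*(s - 2*t)^2 has shape L^2 M (L != M), so D-series; mu = 6 gives D_6.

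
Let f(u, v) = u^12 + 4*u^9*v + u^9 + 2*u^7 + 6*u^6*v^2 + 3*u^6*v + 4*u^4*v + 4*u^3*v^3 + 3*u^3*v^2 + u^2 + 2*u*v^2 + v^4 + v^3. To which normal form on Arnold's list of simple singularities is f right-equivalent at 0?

A_{2}

The Hessian of f at 0 has rank 1. Corank 1: A-series; mu = 2 gives A_2.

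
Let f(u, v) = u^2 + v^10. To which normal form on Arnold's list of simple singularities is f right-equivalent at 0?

The Hessian of f at 0 is [[2, 0], [0, 0]] with rank 1, so corank 1. A Groebner basis of the Jacobian ideal J(f) in C{u,v} is {v^9, u}; counting standard monomials gives mu = 9. Corank 1: A-series; mu = 9 gives A_9.

A_{9}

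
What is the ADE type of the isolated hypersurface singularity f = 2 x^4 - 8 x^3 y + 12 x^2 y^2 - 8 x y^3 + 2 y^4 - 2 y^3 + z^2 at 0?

E_{6}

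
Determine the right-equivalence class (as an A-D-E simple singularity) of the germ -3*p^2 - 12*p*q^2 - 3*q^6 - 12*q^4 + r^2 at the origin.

A_{5}

The Hessian of f at 0 has rank 2. Corank 1: A-series; mu = 5 gives A_5.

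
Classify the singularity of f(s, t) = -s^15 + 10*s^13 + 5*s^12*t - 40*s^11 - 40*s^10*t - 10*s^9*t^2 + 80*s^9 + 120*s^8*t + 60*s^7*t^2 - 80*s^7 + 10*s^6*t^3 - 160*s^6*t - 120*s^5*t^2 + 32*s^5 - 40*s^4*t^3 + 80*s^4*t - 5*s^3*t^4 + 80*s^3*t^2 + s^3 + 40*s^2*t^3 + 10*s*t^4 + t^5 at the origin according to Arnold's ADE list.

E_{8}

The Hessian of f at 0 has rank 0. Corank 2; j^3 = s^3 is a perfect cube, so E-series; the 5-jet and mu = 8 give E_8.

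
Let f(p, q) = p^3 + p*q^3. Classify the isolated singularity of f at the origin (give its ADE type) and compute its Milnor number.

Type E7, Milnor number mu = 7.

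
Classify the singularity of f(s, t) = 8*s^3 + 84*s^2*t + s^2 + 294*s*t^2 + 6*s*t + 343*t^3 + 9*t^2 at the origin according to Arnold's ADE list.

A_2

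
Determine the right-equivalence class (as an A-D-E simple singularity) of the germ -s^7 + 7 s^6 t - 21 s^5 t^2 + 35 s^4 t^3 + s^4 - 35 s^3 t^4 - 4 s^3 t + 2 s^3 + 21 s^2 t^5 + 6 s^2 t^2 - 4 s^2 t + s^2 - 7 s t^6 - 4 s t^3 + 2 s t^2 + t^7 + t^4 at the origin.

A6

The Hessian of f at 0 has rank 1. Corank 1: A-series; mu = 6 gives A_6.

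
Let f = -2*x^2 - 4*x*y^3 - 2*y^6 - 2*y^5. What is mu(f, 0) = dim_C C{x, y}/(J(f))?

4

The Hessian of f at 0 has rank 1. Corank 1: A-series; mu = 4 gives A_4.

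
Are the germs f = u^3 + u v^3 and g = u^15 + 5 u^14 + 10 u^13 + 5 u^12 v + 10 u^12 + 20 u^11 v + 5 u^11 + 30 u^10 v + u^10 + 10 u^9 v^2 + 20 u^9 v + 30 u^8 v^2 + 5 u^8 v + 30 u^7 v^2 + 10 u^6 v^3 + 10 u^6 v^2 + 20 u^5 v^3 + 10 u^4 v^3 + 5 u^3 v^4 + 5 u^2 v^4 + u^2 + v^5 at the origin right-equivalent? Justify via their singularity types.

No.

The Hessian of f at 0 has rank 0. Corank 2; j^3 = u^3 is a perfect cube, so E-series; the 4-jet and mu = 7 give E_7. The Hessian of g at 0 has rank 1. Corank 1: A-series; mu = 4 gives A_4. f is E_7 but g is A_4, hence not right-equivalent.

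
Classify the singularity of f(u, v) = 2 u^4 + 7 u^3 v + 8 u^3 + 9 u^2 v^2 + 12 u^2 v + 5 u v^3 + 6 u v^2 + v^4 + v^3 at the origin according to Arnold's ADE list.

The Hessian of f at 0 has rank 0. Corank 2; j^3 = (2*u + v)^3 is a perfect cube, so E-series; the 4-jet and mu = 7 give E_7.

E_{7}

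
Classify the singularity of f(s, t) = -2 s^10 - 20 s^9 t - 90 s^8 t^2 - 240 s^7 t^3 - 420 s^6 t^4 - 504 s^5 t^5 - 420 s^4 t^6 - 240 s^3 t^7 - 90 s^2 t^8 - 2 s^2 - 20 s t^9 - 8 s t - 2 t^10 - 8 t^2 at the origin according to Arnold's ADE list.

A_9

The Hessian of f at 0 is [[-4, -8], [-8, -16]] with rank 1, so corank 1. A Groebner basis of the Jacobian ideal J(f) in C{s,t} is {t^9, s + 2*t}; counting standard monomials gives mu = 9. Corank 1: A-series; mu = 9 gives A_9.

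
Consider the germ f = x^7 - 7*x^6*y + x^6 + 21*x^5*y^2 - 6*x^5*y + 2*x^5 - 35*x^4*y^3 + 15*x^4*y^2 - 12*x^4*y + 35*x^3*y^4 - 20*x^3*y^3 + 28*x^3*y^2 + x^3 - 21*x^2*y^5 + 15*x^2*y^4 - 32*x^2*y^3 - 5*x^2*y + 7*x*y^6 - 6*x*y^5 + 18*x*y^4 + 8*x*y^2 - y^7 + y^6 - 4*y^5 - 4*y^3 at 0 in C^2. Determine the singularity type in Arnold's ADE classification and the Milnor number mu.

Type D7, Milnor number mu = 7.

The Hessian of f at 0 has rank 0. Corank 2; j^3 = (x - 2*y)^2*(x - y) has shape L^2 M (L != M), so D-series; mu = 7 gives D_7.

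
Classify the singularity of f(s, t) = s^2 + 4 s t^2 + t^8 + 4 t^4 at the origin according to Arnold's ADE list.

The Hessian of f at 0 has rank 1. Corank 1: A-series; mu = 7 gives A_7.

A7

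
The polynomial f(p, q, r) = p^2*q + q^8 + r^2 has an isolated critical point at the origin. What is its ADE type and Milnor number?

Type D_9, Milnor number mu = 9.

The Hessian of f at 0 has rank 1. Corank 2; j^3 = p^2*q has shape L^2 M (L != M), so D-series; mu = 9 gives D_9.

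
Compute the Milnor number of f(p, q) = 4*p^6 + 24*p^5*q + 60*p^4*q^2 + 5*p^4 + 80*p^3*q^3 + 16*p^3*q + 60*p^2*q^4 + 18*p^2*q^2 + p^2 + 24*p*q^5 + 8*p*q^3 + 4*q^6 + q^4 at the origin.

The Hessian of f at 0 has rank 1. Corank 1: A-series; mu = 3 gives A_3.

3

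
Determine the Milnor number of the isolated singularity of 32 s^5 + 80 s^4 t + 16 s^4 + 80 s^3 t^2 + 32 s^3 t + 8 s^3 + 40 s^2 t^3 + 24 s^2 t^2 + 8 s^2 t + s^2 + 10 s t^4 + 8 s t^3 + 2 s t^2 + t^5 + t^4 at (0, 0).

4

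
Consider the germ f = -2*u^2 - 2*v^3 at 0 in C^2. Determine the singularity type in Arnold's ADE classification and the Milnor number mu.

The Hessian of f at 0 is [[-4, 0], [0, 0]] with rank 1, so corank 1. A Groebner basis of the Jacobian ideal J(f) in C{u,v} is {v^2, u}; counting standard monomials gives mu = 2. Corank 1: A-series; mu = 2 gives A_2.

Type A_{2}, Milnor number mu = 2.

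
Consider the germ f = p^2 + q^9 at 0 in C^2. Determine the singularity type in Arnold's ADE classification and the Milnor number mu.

The Hessian of f at 0 is [[2, 0], [0, 0]] with rank 1, so corank 1. A Groebner basis of the Jacobian ideal J(f) in C{p,q} is {q^8, p}; counting standard monomials gives mu = 8. Corank 1: A-series; mu = 8 gives A_8.

Type A_{8}, Milnor number mu = 8.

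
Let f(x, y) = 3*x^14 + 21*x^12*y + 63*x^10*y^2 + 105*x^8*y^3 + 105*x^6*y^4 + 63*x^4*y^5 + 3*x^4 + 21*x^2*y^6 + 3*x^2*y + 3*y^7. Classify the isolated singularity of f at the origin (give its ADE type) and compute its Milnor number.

Type D8, Milnor number mu = 8.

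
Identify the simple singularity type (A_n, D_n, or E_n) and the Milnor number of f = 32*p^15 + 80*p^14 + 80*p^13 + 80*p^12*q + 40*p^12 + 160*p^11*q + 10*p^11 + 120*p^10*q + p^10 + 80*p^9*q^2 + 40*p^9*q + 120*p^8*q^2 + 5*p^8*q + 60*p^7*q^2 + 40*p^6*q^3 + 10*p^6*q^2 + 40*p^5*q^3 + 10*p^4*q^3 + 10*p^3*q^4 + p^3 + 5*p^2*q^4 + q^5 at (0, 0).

The Hessian of f at 0 has rank 0. Corank 2; j^3 = p^3 is a perfect cube, so E-series; the 5-jet and mu = 8 give E_8.

Type E_{8}, Milnor number mu = 8.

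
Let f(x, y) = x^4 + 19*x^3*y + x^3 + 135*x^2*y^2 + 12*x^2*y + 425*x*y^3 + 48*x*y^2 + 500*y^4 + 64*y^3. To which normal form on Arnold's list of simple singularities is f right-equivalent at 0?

The Hessian of f at 0 is [[0, 0], [0, 0]] with rank 0, so corank 2. A Groebner basis of the Jacobian ideal J(f) in C{x,y} is {3*x^2 + 24*x*y + y^4 + y^3 + 48*y^2, x^3 + 108*x^2 + 864*x*y + 100*y^3 + 1728*y^2, x^2*y - 17*x^2 - 136*x*y - 65*y^3/3 - 272*y^2, 2*x^2 + x*y^2 + 16*x*y + 14*y^3/3 + 32*y^2}; counting standard monomials gives mu = 7. Corank 2; j^3 = (x + 4*y)^3 is a perfect cube, so E-series; the 4-jet and mu = 7 give E_7.

E7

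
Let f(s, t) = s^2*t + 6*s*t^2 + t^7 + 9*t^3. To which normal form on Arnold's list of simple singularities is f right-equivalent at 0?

D_8

The Hessian of f at 0 is [[0, 0], [0, 0]] with rank 0, so corank 2. A Groebner basis of the Jacobian ideal J(f) in C{s,t} is {s^2/7 + t^6 - 9*t^2/7, s^3 + 27*t^3, s*t + 3*t^2}; counting standard monomials gives mu = 8. Corank 2; j^3 = t*(s + 3*t)^2 has shape L^2 M (L != M), so D-series; mu = 8 gives D_8.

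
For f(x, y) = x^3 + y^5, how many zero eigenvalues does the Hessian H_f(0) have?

2

The Hessian at 0 is [[0, 0], [0, 0]] of rank 0; hence corank 2.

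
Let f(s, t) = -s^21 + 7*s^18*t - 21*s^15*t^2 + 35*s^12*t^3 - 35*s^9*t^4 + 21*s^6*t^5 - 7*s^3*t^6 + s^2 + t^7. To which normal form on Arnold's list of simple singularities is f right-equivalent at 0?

A_{6}

The Hessian of f at 0 has rank 1. Corank 1: A-series; mu = 6 gives A_6.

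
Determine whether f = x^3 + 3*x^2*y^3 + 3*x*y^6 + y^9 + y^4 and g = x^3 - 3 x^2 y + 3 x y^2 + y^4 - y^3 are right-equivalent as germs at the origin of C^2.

The Hessian of f at 0 is [[0, 0], [0, 0]] with rank 0, so corank 2. A Groebner basis of the Jacobian ideal J(f) in C{x,y} is {y^3, x^2}; counting standard monomials gives mu = 6. Corank 2; j^3 = x^3 is a perfect cube, so E-series; the 4-jet and mu = 6 give E_6. The Hessian of g at 0 is [[0, 0], [0, 0]] with rank 0, so corank 2. A Groebner basis of the Jacobian ideal J(g) in C{x,y} is {y^3, x^2 - 2*x*y + y^2}; counting standard monomials gives mu = 6. Corank 2; j^3 = (x - y)^3 is a perfect cube, so E-series; the 4-jet and mu = 6 give E_6. Both have type E_6, hence right-equivalent.

Yes.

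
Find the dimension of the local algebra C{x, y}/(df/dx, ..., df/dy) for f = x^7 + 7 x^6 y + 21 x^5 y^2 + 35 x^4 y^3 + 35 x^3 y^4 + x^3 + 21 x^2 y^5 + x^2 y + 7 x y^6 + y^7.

8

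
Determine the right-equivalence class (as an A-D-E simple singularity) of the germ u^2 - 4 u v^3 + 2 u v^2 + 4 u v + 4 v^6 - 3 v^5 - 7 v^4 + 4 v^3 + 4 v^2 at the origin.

The Hessian of f at 0 is [[2, 4], [4, 8]] with rank 1, so corank 1. A Groebner basis of the Jacobian ideal J(f) in C{u,v} is {-u/2 + v^3 - v^2/2 - v, u^2 - 2*u - 6*v^2 - 4*v, u*v + u/2 + 5*v^2/2 + v}; counting standard monomials gives mu = 4. Corank 1: A-series; mu = 4 gives A_4.

A4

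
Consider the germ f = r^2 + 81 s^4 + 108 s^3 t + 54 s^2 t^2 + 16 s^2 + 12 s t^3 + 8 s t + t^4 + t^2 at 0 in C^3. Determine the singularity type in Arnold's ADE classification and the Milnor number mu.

The Hessian of f at 0 is [[32, 8, 0], [8, 2, 0], [0, 0, 2]] with rank 2, so corank 1. A Groebner basis of the Jacobian ideal J(f) in C{s,t,r} is {t^3, s + t/4, r}; counting standard monomials gives mu = 3. Corank 1: A-series; mu = 3 gives A_3.

Type A_3, Milnor number mu = 3.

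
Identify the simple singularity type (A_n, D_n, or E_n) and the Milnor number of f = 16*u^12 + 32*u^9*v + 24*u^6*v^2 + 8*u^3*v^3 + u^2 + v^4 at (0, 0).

Type A3, Milnor number mu = 3.

The Hessian of f at 0 is [[2, 0], [0, 0]] with rank 1, so corank 1. A Groebner basis of the Jacobian ideal J(f) in C{u,v} is {v^3, u}; counting standard monomials gives mu = 3. Corank 1: A-series; mu = 3 gives A_3.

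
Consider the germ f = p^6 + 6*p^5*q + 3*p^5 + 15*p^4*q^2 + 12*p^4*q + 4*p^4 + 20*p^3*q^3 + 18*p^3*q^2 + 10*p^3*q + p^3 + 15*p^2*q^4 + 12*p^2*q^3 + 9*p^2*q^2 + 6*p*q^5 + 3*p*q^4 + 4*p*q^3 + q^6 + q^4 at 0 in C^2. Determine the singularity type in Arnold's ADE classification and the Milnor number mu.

Type E_6, Milnor number mu = 6.

The Hessian of f at 0 has rank 0. Corank 2; j^3 = p^3 is a perfect cube, so E-series; the 4-jet and mu = 6 give E_6.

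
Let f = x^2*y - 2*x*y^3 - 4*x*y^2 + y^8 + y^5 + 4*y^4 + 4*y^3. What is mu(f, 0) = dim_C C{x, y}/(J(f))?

The Hessian of f at 0 has rank 0. Corank 2; j^3 = y*(x - 2*y)^2 has shape L^2 M (L != M), so D-series; mu = 9 gives D_9.

9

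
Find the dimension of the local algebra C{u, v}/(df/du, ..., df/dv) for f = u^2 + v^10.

The Hessian of f at 0 is [[2, 0], [0, 0]] with rank 1, so corank 1. A Groebner basis of the Jacobian ideal J(f) in C{u,v} is {v^9, u}; counting standard monomials gives mu = 9. Corank 1: A-series; mu = 9 gives A_9.

9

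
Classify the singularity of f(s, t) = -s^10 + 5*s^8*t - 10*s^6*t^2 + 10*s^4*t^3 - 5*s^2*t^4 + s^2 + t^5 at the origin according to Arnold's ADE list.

The Hessian of f at 0 is [[2, 0], [0, 0]] with rank 1, so corank 1. A Groebner basis of the Jacobian ideal J(f) in C{s,t} is {t^4, s}; counting standard monomials gives mu = 4. Corank 1: A-series; mu = 4 gives A_4.

A_4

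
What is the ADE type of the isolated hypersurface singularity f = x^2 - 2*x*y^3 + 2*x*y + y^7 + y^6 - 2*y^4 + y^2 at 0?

The Hessian of f at 0 is [[2, 2], [2, 2]] with rank 1, so corank 1. A Groebner basis of the Jacobian ideal J(f) in C{x,y} is {-x + y^3 - y, x^2 + 2*x*y + y^2}; counting standard monomials gives mu = 6. Corank 1: A-series; mu = 6 gives A_6.

A_{6}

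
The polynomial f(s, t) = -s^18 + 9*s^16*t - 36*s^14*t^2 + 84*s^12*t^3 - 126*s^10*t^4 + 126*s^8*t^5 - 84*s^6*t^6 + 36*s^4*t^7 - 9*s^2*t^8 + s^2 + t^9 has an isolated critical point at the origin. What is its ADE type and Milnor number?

The Hessian of f at 0 has rank 1. Corank 1: A-series; mu = 8 gives A_8.

Type A_8, Milnor number mu = 8.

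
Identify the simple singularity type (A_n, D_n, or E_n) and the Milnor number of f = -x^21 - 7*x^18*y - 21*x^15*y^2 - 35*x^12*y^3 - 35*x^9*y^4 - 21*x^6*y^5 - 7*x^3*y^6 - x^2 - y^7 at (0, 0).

The Hessian of f at 0 is [[-2, 0], [0, 0]] with rank 1, so corank 1. A Groebner basis of the Jacobian ideal J(f) in C{x,y} is {y^6, x}; counting standard monomials gives mu = 6. Corank 1: A-series; mu = 6 gives A_6.

Type A_{6}, Milnor number mu = 6.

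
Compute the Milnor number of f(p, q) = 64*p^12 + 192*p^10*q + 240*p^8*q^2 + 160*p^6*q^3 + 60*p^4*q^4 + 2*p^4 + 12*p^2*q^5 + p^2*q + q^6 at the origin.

The Hessian of f at 0 has rank 0. Corank 2; j^3 = p^2*q has shape L^2 M (L != M), so D-series; mu = 7 gives D_7.

7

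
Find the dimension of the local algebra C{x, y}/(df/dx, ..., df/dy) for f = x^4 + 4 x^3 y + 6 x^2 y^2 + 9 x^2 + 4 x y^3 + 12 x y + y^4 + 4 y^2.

3

The Hessian of f at 0 has rank 1. Corank 1: A-series; mu = 3 gives A_3.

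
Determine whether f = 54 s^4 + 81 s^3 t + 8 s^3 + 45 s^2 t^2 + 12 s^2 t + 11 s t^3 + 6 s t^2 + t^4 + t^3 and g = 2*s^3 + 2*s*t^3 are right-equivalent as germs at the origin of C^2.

The Hessian of f at 0 has rank 0. Corank 2; j^3 = (2*s + t)^3 is a perfect cube, so E-series; the 4-jet and mu = 7 give E_7. The Hessian of g at 0 has rank 0. Corank 2; j^3 = 2*s^3 is a perfect cube, so E-series; the 4-jet and mu = 7 give E_7. Both have type E_7, hence right-equivalent.

Yes.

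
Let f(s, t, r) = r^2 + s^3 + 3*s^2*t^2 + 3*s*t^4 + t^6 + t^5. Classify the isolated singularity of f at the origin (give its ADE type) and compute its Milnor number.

Type E_8, Milnor number mu = 8.

The Hessian of f at 0 is [[0, 0, 0], [0, 0, 0], [0, 0, 2]] with rank 1, so corank 2. A Groebner basis of the Jacobian ideal J(f) in C{s,t,r} is {t^4, s^3, s^2/2 + s*t^2, r}; counting standard monomials gives mu = 8. Corank 2; j^3 = s^3 is a perfect cube, so E-series; the 5-jet and mu = 8 give E_8.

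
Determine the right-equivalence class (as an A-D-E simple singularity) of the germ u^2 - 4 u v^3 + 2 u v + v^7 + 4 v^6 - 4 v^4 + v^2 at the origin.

The Hessian of f at 0 is [[2, 2], [2, 2]] with rank 1, so corank 1. A Groebner basis of the Jacobian ideal J(f) in C{u,v} is {-u/2 + v^3 - v/2, u^2 + 2*u*v + v^2}; counting standard monomials gives mu = 6. Corank 1: A-series; mu = 6 gives A_6.

A6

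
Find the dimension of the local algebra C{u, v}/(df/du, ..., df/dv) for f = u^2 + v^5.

4

The Hessian of f at 0 has rank 1. Corank 1: A-series; mu = 4 gives A_4.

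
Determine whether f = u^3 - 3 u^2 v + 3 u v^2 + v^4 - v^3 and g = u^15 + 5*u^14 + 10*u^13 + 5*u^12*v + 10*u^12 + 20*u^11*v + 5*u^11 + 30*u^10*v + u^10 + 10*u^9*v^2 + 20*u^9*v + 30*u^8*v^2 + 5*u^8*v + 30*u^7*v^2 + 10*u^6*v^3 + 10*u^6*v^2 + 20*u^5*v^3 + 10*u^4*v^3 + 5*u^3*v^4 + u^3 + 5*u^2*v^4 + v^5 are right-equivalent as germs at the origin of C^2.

No.

The Hessian of f at 0 has rank 0. Corank 2; j^3 = (u - v)^3 is a perfect cube, so E-series; the 4-jet and mu = 6 give E_6. The Hessian of g at 0 has rank 0. Corank 2; j^3 = u^3 is a perfect cube, so E-series; the 5-jet and mu = 8 give E_8. f is E_6 but g is E_8, hence not right-equivalent.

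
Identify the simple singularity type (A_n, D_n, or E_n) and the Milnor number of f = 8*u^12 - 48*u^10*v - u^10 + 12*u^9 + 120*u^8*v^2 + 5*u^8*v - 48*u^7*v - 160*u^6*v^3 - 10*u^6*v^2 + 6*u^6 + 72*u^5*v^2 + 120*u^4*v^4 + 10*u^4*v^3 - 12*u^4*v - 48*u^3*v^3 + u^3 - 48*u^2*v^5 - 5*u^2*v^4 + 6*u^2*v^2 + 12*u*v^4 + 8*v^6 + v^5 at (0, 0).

The Hessian of f at 0 is [[0, 0], [0, 0]] with rank 0, so corank 2. A Groebner basis of the Jacobian ideal J(f) in C{u,v} is {v^4, u^3, u^2/4 + u*v^2}; counting standard monomials gives mu = 8. Corank 2; j^3 = u^3 is a perfect cube, so E-series; the 5-jet and mu = 8 give E_8.

Type E_{8}, Milnor number mu = 8.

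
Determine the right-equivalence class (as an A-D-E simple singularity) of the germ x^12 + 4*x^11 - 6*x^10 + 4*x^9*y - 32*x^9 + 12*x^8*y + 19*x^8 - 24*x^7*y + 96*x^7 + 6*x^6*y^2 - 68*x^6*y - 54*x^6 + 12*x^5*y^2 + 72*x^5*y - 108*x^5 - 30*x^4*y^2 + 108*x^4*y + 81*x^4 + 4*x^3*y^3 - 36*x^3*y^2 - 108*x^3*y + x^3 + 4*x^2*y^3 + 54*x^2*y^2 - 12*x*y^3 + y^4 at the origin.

E6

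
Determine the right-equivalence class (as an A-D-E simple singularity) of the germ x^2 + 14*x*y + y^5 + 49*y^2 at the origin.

The Hessian of f at 0 has rank 1. Corank 1: A-series; mu = 4 gives A_4.

A_4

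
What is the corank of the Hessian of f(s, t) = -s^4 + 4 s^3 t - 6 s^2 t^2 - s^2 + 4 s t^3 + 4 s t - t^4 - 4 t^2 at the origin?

1

The Hessian at 0 is [[-2, 4], [4, -8]] of rank 1; hence corank 1.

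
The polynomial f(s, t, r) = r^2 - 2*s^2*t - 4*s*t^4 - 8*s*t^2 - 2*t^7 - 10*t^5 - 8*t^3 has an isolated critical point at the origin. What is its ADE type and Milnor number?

Type D_6, Milnor number mu = 6.

The Hessian of f at 0 has rank 1. Corank 2; j^3 = -2*t*(s + 2*t)^2 has shape L^2 M (L != M), so D-series; mu = 6 gives D_6.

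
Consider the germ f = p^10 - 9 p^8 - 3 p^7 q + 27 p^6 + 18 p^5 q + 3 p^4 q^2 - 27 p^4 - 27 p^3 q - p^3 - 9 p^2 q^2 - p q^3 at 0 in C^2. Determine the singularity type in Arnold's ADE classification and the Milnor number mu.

Type E_7, Milnor number mu = 7.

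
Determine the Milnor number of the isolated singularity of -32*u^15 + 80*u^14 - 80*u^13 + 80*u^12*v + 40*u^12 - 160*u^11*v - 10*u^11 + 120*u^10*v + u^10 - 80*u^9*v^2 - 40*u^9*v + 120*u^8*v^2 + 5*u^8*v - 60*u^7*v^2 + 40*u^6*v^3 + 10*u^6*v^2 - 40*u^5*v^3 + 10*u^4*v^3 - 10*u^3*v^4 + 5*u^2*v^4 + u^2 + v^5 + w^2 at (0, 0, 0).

The Hessian of f at 0 has rank 2. Corank 1: A-series; mu = 4 gives A_4.

4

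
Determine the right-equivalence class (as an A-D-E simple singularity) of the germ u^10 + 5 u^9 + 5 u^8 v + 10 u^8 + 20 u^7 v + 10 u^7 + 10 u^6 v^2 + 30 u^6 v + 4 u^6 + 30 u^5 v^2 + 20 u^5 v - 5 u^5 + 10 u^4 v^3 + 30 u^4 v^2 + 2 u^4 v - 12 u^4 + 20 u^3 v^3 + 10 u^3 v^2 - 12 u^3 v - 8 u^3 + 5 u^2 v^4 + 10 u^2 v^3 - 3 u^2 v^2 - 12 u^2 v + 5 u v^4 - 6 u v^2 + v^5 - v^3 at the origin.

E_{8}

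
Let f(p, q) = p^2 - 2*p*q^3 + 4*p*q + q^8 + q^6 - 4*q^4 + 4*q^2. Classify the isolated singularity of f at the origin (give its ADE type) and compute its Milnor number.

Type A7, Milnor number mu = 7.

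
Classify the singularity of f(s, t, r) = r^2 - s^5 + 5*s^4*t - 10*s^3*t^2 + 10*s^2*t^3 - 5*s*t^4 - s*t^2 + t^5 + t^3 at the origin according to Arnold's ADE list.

The Hessian of f at 0 is [[0, 0, 0], [0, 0, 0], [0, 0, 2]] with rank 1, so corank 2. A Groebner basis of the Jacobian ideal J(f) in C{s,t,r} is {s^4 + t^2/5, t^3, s*t - t^2, r}; counting standard monomials gives mu = 6. Corank 2; j^3 = -t^2*(s - t) has shape L^2 M (L != M), so D-series; mu = 6 gives D_6.

D_{6}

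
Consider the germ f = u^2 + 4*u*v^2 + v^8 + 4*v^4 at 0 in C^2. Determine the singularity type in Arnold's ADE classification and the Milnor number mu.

Type A_7, Milnor number mu = 7.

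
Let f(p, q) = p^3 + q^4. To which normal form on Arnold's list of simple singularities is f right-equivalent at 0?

The Hessian of f at 0 is [[0, 0], [0, 0]] with rank 0, so corank 2. A Groebner basis of the Jacobian ideal J(f) in C{p,q} is {q^3, p^2}; counting standard monomials gives mu = 6. Corank 2; j^3 = p^3 is a perfect cube, so E-series; the 4-jet and mu = 6 give E_6.

E_6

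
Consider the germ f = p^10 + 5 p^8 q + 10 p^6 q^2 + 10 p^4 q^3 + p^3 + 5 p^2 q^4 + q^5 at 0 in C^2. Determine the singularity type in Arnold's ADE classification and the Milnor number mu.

Type E_{8}, Milnor number mu = 8.

The Hessian of f at 0 has rank 0. Corank 2; j^3 = p^3 is a perfect cube, so E-series; the 5-jet and mu = 8 give E_8.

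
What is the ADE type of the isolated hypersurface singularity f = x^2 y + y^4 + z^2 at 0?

The Hessian of f at 0 has rank 1. Corank 2; j^3 = x^2*y has shape L^2 M (L != M), so D-series; mu = 5 gives D_5.

D_{5}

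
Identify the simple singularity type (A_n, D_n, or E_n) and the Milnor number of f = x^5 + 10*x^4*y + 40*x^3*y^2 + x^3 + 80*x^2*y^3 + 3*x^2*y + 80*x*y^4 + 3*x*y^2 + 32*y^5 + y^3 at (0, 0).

The Hessian of f at 0 has rank 0. Corank 2; j^3 = (x + y)^3 is a perfect cube, so E-series; the 5-jet and mu = 8 give E_8.

Type E8, Milnor number mu = 8.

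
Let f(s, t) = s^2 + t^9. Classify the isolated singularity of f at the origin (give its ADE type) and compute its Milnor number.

The Hessian of f at 0 has rank 1. Corank 1: A-series; mu = 8 gives A_8.

Type A_8, Milnor number mu = 8.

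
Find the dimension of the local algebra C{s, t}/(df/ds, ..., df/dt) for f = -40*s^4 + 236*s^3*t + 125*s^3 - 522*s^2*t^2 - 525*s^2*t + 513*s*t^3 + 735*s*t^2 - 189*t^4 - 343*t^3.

7

The Hessian of f at 0 is [[0, 0], [0, 0]] with rank 0, so corank 2. A Groebner basis of the Jacobian ideal J(f) in C{s,t} is {1171875*s^2/4 - 1640625*s*t/2 + t^4 + 125*t^3/4 + 2296875*t^2/4, s^3 - 15225*s^2/4 + 21315*s*t/2 - 63*t^3/20 - 29841*t^2/4, s^2*t - 7125*s^2/4 + 9975*s*t/2 - 43*t^3/20 - 13965*t^2/4, -625*s^2 + s*t^2 + 1750*s*t - 22*t^3/15 - 1225*t^2}; counting standard monomials gives mu = 7. Corank 2; j^3 = (5*s - 7*t)^3 is a perfect cube, so E-series; the 4-jet and mu = 7 give E_7.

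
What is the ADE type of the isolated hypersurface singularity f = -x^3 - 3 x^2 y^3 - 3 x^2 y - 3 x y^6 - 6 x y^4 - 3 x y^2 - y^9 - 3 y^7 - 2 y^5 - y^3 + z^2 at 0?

E8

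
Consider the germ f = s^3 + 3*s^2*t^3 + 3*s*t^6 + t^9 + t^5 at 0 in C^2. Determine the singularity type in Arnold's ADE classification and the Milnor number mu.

The Hessian of f at 0 has rank 0. Corank 2; j^3 = s^3 is a perfect cube, so E-series; the 5-jet and mu = 8 give E_8.

Type E8, Milnor number mu = 8.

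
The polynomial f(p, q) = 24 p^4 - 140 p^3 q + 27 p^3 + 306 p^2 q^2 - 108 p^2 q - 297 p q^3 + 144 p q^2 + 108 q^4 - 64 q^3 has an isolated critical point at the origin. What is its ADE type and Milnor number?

The Hessian of f at 0 has rank 0. Corank 2; j^3 = (3*p - 4*q)^3 is a perfect cube, so E-series; the 4-jet and mu = 7 give E_7.

Type E_7, Milnor number mu = 7.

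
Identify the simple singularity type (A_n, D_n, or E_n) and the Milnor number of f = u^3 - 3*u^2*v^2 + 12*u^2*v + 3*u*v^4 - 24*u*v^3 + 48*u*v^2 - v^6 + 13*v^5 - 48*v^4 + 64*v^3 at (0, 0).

The Hessian of f at 0 has rank 0. Corank 2; j^3 = (u + 4*v)^3 is a perfect cube, so E-series; the 5-jet and mu = 8 give E_8.

Type E8, Milnor number mu = 8.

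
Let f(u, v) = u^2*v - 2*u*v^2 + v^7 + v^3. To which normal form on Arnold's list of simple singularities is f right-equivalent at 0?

D_{8}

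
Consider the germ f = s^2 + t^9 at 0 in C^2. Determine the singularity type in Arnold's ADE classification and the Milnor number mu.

Type A_8, Milnor number mu = 8.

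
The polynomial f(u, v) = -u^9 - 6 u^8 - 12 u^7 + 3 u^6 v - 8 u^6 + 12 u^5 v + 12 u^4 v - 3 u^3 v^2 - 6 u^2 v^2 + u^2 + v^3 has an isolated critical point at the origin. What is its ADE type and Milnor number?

Type A_2, Milnor number mu = 2.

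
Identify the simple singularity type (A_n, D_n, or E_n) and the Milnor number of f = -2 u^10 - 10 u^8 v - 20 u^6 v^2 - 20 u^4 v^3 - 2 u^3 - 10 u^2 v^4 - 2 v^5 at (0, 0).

The Hessian of f at 0 has rank 0. Corank 2; j^3 = -2*u^3 is a perfect cube, so E-series; the 5-jet and mu = 8 give E_8.

Type E_8, Milnor number mu = 8.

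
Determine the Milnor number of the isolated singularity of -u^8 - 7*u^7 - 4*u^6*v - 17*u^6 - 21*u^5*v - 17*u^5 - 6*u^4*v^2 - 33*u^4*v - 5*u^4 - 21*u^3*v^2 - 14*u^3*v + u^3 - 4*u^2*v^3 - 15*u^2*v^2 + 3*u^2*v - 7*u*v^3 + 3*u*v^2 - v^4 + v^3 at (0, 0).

7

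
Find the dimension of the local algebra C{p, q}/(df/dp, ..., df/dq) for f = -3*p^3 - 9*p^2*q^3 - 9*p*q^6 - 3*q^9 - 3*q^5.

8

The Hessian of f at 0 has rank 0. Corank 2; j^3 = -3*p^3 is a perfect cube, so E-series; the 5-jet and mu = 8 give E_8.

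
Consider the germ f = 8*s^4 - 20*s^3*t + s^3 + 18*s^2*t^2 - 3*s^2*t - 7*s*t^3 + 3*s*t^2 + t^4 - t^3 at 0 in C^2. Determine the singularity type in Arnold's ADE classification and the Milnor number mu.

Type E7, Milnor number mu = 7.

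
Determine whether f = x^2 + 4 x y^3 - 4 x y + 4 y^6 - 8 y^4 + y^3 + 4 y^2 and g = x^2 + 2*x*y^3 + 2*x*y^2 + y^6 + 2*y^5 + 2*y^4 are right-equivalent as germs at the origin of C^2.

No.

The Hessian of f at 0 has rank 1. Corank 1: A-series; mu = 2 gives A_2. The Hessian of g at 0 has rank 1. Corank 1: A-series; mu = 3 gives A_3. f is A_2 but g is A_3, hence not right-equivalent.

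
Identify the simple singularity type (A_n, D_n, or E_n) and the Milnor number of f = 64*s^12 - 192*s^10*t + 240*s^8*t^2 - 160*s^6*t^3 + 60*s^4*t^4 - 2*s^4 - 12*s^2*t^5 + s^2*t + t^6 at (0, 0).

Type D_{7}, Milnor number mu = 7.

The Hessian of f at 0 has rank 0. Corank 2; j^3 = s^2*t has shape L^2 M (L != M), so D-series; mu = 7 gives D_7.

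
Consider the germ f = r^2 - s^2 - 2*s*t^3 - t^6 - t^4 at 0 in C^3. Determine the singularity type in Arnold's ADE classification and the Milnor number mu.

Type A_3, Milnor number mu = 3.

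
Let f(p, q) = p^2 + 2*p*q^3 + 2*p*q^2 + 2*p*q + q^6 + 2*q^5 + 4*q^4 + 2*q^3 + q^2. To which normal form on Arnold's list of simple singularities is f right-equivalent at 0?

The Hessian of f at 0 is [[2, 2], [2, 2]] with rank 1, so corank 1. A Groebner basis of the Jacobian ideal J(f) in C{p,q} is {p^2 + p + q, p*q - p - q, p + q^2 + q}; counting standard monomials gives mu = 3. Corank 1: A-series; mu = 3 gives A_3.

A_{3}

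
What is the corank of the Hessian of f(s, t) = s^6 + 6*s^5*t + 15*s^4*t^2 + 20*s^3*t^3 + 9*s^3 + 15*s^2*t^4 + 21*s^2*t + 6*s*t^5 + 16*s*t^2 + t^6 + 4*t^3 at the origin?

2

The Hessian at 0 is [[0, 0], [0, 0]] of rank 0; hence corank 2.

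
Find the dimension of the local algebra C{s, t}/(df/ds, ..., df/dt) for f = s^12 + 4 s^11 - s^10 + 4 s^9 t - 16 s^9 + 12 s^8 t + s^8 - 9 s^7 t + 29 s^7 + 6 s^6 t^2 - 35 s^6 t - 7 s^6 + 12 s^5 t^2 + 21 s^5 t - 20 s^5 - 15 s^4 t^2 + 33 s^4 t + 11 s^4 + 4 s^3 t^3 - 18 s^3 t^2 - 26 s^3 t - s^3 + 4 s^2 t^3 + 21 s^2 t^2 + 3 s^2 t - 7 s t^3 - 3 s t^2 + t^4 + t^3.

7

The Hessian of f at 0 is [[0, 0], [0, 0]] with rank 0, so corank 2. A Groebner basis of the Jacobian ideal J(f) in C{s,t} is {3*s^2/2 - 3*s*t + t^4 - t^3/2 + 3*t^2/2, s^3 - t^3, s^2*t - s^2/2 + s*t - 5*t^3/6 - t^2/2, -s^2/2 + s*t^2 + s*t - 5*t^3/6 - t^2/2}; counting standard monomials gives mu = 7. Corank 2; j^3 = -(s - t)^3 is a perfect cube, so E-series; the 4-jet and mu = 7 give E_7.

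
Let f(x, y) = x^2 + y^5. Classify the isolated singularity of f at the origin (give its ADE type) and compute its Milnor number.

Type A_4, Milnor number mu = 4.

The Hessian of f at 0 has rank 1. Corank 1: A-series; mu = 4 gives A_4.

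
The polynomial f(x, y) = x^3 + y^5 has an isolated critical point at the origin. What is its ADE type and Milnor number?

The Hessian of f at 0 has rank 0. Corank 2; j^3 = x^3 is a perfect cube, so E-series; the 5-jet and mu = 8 give E_8.

Type E_8, Milnor number mu = 8.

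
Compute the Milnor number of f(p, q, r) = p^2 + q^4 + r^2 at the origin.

3

The Hessian of f at 0 is [[2, 0, 0], [0, 0, 0], [0, 0, 2]] with rank 2, so corank 1. A Groebner basis of the Jacobian ideal J(f) in C{p,q,r} is {q^3, p, r}; counting standard monomials gives mu = 3. Corank 1: A-series; mu = 3 gives A_3.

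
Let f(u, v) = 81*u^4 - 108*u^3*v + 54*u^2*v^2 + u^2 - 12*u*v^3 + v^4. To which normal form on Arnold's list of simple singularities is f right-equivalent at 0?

The Hessian of f at 0 has rank 1. Corank 1: A-series; mu = 3 gives A_3.

A_3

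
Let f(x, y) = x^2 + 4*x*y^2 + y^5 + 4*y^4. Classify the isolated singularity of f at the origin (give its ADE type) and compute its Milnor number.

Type A_4, Milnor number mu = 4.

The Hessian of f at 0 is [[2, 0], [0, 0]] with rank 1, so corank 1. A Groebner basis of the Jacobian ideal J(f) in C{x,y} is {x^2, x/2 + y^2}; counting standard monomials gives mu = 4. Corank 1: A-series; mu = 4 gives A_4.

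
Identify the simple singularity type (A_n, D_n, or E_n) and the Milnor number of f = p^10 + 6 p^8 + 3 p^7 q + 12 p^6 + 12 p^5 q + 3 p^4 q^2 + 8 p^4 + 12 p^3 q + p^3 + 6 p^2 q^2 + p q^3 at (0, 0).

Type E_7, Milnor number mu = 7.

The Hessian of f at 0 has rank 0. Corank 2; j^3 = p^3 is a perfect cube, so E-series; the 4-jet and mu = 7 give E_7.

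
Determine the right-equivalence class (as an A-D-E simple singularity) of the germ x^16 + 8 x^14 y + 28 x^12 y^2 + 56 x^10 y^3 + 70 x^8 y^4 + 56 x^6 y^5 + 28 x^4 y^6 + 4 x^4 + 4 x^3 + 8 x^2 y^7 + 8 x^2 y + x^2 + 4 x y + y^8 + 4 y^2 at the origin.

A_7

The Hessian of f at 0 has rank 1. Corank 1: A-series; mu = 7 gives A_7.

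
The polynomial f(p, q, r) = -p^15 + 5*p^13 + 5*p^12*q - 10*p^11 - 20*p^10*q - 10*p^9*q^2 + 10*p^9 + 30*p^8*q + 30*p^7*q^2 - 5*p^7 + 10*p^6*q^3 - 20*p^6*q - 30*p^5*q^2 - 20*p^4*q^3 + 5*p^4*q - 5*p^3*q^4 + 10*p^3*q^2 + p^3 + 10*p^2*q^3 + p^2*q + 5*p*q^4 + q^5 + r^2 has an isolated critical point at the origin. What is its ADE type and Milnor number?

Type D_{6}, Milnor number mu = 6.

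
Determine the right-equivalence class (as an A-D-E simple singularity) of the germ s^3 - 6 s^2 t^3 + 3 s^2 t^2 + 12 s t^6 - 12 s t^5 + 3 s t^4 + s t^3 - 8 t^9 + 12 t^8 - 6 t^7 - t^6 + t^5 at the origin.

E_{7}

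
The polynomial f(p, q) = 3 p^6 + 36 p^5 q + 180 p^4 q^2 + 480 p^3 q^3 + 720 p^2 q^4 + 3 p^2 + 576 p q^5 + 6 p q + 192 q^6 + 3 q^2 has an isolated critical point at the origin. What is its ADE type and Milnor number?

Type A_5, Milnor number mu = 5.

The Hessian of f at 0 has rank 1. Corank 1: A-series; mu = 5 gives A_5.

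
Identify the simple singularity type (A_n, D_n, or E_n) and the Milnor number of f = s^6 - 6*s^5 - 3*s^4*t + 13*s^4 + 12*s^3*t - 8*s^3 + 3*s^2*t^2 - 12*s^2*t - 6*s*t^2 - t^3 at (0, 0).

Type E_6, Milnor number mu = 6.

The Hessian of f at 0 has rank 0. Corank 2; j^3 = -(2*s + t)^3 is a perfect cube, so E-series; the 4-jet and mu = 6 give E_6.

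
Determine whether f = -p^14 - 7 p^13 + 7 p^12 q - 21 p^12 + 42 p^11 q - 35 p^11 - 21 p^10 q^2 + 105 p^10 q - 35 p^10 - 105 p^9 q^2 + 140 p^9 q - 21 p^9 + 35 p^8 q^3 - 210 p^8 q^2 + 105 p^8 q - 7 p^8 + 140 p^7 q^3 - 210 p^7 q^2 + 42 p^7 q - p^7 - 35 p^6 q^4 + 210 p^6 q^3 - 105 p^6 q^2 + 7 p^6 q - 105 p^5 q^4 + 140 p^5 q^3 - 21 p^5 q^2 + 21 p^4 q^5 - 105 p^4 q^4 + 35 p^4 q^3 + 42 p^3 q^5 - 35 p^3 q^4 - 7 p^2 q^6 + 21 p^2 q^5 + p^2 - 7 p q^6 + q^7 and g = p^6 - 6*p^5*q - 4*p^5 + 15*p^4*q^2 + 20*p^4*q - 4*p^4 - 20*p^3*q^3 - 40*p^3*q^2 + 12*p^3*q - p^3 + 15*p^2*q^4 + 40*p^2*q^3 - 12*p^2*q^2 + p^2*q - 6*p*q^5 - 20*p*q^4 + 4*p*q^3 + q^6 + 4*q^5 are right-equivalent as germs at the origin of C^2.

No.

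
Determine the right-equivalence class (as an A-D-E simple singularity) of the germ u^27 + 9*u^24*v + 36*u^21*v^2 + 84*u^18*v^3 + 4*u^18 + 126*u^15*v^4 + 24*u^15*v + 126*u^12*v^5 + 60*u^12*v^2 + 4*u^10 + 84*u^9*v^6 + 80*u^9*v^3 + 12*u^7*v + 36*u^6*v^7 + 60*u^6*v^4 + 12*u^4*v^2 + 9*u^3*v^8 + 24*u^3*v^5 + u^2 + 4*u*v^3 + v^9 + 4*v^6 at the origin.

A_8

The Hessian of f at 0 is [[2, 0], [0, 0]] with rank 1, so corank 1. A Groebner basis of the Jacobian ideal J(f) in C{u,v} is {u^2*v^2, u^3, u/2 + v^3}; counting standard monomials gives mu = 8. Corank 1: A-series; mu = 8 gives A_8.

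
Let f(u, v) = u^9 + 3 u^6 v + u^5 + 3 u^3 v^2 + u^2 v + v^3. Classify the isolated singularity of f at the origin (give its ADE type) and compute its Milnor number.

Type D4, Milnor number mu = 4.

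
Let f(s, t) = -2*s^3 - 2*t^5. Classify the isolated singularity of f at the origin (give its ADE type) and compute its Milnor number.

Type E_{8}, Milnor number mu = 8.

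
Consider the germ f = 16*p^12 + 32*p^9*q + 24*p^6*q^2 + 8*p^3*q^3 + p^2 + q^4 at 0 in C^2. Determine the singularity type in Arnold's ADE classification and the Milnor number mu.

Type A_{3}, Milnor number mu = 3.

The Hessian of f at 0 is [[2, 0], [0, 0]] with rank 1, so corank 1. A Groebner basis of the Jacobian ideal J(f) in C{p,q} is {q^3, p}; counting standard monomials gives mu = 3. Corank 1: A-series; mu = 3 gives A_3.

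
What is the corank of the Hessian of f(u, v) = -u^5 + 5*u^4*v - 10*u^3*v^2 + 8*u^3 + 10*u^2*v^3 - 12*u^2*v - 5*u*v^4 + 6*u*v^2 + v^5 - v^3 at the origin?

2

Hessian at 0 has rank 0.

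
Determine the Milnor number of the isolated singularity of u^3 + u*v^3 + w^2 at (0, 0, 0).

7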